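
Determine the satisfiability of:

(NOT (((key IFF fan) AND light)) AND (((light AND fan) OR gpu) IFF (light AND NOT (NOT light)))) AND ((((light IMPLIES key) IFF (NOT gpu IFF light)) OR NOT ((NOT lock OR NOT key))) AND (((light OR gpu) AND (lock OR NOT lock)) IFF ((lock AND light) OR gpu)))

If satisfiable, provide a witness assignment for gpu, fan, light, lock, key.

gpu = True, fan = True, light = True, lock = True, key = False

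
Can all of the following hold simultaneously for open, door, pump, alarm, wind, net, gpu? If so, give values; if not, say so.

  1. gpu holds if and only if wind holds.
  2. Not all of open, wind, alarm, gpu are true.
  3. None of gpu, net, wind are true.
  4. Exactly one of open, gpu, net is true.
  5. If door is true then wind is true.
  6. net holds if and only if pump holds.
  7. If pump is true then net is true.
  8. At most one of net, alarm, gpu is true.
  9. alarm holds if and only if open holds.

open = True; door = False; pump = False; alarm = True; wind = False; net = False; gpu = False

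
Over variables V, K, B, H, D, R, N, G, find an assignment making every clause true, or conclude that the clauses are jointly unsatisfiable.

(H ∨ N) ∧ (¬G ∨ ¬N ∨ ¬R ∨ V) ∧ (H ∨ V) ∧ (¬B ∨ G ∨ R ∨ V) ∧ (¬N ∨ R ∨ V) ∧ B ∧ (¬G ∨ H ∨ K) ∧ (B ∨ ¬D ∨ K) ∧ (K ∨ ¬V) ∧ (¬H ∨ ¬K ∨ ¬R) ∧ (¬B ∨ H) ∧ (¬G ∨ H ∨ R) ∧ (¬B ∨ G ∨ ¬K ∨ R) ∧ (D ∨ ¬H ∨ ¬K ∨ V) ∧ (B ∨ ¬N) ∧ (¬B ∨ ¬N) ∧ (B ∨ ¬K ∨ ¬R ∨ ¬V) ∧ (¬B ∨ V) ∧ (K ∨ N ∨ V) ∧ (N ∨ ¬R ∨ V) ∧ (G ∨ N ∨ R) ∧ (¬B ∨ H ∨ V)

Unit clause (B) forces B = True.
In (¬B ∨ H) only H is left, so H = True.
In (¬B ∨ ¬N) only ¬N is left, so N = False.
In (¬B ∨ V) only V is left, so V = True.
In (K ∨ ¬V) only K is left, so K = True.
In (¬H ∨ ¬K ∨ ¬R) only ¬R is left, so R = False.
In (¬B ∨ G ∨ ¬K ∨ R) only G is left, so G = True.
Set D = False.
All clauses satisfied.

V = True; K = True; B = True; H = True; D = False; R = False; N = False; G = True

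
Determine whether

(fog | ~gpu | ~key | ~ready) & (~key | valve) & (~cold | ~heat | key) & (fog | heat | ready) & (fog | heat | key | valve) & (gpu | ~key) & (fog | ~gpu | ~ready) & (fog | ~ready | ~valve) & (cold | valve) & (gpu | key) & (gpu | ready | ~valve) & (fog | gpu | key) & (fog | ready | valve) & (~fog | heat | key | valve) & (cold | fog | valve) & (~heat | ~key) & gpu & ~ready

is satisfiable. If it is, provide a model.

Unit clause (gpu) forces gpu = True.
Unit clause (~ready) forces ready = False.
Set heat = False.
  then (fog | heat | ready) forces fog = True.
Set cold = False.
  then (cold | valve) forces valve = True.
Set key = False.
All clauses satisfied.

heat = False; gpu = True; cold = False; key = False; valve = True; ready = False; fog = True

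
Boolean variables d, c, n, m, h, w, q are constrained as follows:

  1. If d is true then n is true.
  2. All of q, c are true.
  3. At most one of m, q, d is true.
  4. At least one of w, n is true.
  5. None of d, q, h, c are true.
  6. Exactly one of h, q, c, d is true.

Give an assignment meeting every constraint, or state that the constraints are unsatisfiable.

Case c = True:
  Constraint (5) is violated (c=T) — contradiction.
Case c = False:
  Constraint (2) is violated (c=F) — contradiction.
Both cases fail — unsatisfiable.

Unsatisfiable — no assignment works.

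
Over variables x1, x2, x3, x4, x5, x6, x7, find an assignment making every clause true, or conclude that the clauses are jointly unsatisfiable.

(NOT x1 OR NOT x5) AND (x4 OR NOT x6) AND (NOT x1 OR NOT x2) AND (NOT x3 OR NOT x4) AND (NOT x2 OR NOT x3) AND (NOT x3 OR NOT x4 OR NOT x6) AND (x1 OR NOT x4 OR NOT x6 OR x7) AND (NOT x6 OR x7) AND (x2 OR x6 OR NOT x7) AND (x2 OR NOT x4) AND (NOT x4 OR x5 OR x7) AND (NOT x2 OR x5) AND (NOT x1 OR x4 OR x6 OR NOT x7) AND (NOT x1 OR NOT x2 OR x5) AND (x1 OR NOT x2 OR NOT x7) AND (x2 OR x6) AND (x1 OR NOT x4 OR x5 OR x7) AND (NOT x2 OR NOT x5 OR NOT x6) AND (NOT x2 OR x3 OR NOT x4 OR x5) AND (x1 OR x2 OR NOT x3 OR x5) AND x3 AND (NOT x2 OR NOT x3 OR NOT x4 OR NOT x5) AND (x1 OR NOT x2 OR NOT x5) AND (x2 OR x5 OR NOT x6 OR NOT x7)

The formula is unsatisfiable.

Case x3 = True:
  (NOT x3 OR NOT x4) forces x4 = False.
  (x4 OR NOT x6) forces x6 = False.
  (NOT x2 OR NOT x3) forces x2 = False.
  Clause (x2 OR x6) is falsified — contradiction.
Case x3 = False:
  Clause (x3) is falsified — contradiction.
Both cases fail, so the formula is unsatisfiable.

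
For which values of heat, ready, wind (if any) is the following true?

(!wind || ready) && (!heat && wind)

heat: False, ready: True, wind: True

  !wind || ready = True
    !wind = False
  !heat && wind = True
    !heat = True
Both conjuncts True, so the formula holds.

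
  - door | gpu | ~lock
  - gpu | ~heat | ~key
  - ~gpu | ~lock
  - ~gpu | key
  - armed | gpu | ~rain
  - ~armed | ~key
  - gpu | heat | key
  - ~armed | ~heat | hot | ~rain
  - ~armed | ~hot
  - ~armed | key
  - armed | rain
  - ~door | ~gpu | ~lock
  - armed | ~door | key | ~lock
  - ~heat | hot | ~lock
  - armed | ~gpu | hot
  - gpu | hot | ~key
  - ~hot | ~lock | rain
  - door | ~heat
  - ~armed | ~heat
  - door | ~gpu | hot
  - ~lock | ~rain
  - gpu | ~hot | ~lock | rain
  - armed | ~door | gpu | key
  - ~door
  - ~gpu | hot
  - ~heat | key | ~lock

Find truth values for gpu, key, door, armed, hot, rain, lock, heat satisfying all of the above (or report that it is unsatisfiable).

gpu = True, key = True, door = False, armed = False, hot = True, rain = True, lock = False, heat = False

Unit clause (~door) forces door = False.
In (door | ~heat) only ~heat is left, so heat = False.
Try gpu = False:
  (door | gpu | ~lock) forces lock = False.
  (gpu | heat | key) forces key = True.
  (~armed | ~key) forces armed = False.
  (armed | gpu | ~rain) forces rain = False.
  clause (armed | rain) is falsified — backtrack.
So gpu = True.
  then (~gpu | ~lock) forces lock = False.
  then (~gpu | key) forces key = True.
  then (~armed | ~key) forces armed = False.
  then (armed | rain) forces rain = True.
  then (armed | ~gpu | hot) forces hot = True.
All clauses satisfied.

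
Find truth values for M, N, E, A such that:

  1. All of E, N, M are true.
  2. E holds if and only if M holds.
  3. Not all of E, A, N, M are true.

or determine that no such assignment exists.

M = True, N = True, E = True, A = False

  (1) {E, N, M}: all 3 true ✓
  (2) E=T, M=T — same ✓
  (3) {E, A, N, M}: 3/4 true — not all ✓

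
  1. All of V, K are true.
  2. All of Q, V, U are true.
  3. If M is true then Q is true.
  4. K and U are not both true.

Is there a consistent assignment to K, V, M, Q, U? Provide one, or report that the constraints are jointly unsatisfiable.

Unsatisfiable

Case U = True:
  (1) forces V = True.
  (1) forces K = True.
  Constraint (4) is violated (K=T, U=T) — contradiction.
Case U = False:
  Constraint (2) is violated (U=F) — contradiction.
Both cases fail — unsatisfiable.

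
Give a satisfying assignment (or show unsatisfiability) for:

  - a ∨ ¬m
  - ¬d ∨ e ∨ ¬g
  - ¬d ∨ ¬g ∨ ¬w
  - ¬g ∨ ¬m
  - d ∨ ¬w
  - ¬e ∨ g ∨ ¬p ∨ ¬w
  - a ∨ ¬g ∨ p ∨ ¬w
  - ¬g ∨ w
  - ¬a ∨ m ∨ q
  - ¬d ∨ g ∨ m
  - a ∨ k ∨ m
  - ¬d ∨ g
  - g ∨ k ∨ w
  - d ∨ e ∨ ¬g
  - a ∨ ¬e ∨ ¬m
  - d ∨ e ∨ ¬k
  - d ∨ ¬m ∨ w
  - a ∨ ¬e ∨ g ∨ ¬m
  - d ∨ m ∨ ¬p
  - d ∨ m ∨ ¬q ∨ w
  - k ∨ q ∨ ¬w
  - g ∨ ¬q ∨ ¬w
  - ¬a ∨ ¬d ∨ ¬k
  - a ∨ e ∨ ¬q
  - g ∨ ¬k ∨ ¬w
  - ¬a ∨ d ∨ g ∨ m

Set q = False.
Set d = False.
  then (d ∨ ¬w) forces w = False.
  then (¬g ∨ w) forces g = False.
  then (g ∨ k ∨ w) forces k = True.
  then (d ∨ e ∨ ¬k) forces e = True.
  then (d ∨ ¬m ∨ w) forces m = False.
  then (d ∨ m ∨ ¬p) forces p = False.
  then (¬a ∨ d ∨ g ∨ m) forces a = False.
All clauses satisfied.

q = False, d = False, p = False, g = False, k = True, e = True, a = False, w = False, m = False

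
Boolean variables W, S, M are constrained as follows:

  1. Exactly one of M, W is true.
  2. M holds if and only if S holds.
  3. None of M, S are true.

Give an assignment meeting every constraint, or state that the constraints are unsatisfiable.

W = True; S = False; M = False

  (1) {M, W}: 1 true — exactly one ✓
  (2) M=F, S=F — same ✓
  (3) {M, S}: 0 true — none ✓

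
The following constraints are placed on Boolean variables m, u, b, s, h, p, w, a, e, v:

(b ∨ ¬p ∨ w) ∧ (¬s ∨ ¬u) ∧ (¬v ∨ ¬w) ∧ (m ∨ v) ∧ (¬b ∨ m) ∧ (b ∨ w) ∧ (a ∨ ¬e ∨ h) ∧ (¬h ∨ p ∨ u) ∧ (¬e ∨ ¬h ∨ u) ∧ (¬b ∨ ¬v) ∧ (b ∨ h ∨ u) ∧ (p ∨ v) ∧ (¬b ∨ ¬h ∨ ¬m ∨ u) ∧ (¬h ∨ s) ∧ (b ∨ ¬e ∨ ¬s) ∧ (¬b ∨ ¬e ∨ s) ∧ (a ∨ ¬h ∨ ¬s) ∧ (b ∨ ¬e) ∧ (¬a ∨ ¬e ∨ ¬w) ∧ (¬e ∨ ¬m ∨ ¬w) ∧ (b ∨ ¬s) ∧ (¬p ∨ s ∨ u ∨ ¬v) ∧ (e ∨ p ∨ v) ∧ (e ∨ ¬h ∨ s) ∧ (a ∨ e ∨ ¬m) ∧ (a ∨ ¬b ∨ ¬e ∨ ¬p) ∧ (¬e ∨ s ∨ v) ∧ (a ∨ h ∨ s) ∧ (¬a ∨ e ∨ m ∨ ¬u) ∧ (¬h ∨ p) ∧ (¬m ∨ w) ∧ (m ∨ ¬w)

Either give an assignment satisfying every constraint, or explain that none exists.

Try m = False:
  (m ∨ v) forces v = True.
  (¬v ∨ ¬w) forces w = False.
  (¬b ∨ m) forces b = False.
  clause (b ∨ w) is falsified — backtrack.
So m = True.
  then (¬m ∨ w) forces w = True.
  then (¬v ∨ ¬w) forces v = False.
  then (p ∨ v) forces p = True.
  then (¬e ∨ ¬m ∨ ¬w) forces e = False.
  then (a ∨ e ∨ ¬m) forces a = True.
Set u = True.
  then (¬s ∨ ¬u) forces s = False.
  then (¬h ∨ s) forces h = False.
Set b = False.
All clauses satisfied.

m = True, u = True, b = False, s = False, h = False, p = True, w = True, a = True, e = False, v = False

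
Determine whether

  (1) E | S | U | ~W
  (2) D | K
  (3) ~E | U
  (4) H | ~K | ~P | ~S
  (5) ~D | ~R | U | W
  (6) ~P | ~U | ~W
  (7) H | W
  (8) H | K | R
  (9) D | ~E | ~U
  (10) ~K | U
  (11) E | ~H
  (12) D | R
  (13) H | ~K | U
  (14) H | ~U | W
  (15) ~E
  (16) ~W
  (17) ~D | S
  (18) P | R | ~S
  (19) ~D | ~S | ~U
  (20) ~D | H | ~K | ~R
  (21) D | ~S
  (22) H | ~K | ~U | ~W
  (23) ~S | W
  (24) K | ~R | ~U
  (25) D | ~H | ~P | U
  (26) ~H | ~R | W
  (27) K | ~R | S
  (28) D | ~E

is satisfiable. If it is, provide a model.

Unsatisfiable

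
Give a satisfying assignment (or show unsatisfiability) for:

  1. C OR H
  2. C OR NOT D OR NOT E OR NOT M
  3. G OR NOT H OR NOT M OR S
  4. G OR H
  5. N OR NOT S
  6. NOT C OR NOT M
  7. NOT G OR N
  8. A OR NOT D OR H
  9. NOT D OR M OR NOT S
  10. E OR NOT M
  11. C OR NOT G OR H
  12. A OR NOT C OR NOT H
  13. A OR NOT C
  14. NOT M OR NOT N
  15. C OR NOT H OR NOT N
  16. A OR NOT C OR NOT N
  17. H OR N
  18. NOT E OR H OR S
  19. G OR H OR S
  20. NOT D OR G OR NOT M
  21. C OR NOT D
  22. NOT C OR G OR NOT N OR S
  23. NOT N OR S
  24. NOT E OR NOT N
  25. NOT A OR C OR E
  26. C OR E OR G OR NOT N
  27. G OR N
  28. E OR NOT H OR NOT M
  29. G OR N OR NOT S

N = True, D = False, S = True, E = False, G = True, C = True, H = False, M = False, A = True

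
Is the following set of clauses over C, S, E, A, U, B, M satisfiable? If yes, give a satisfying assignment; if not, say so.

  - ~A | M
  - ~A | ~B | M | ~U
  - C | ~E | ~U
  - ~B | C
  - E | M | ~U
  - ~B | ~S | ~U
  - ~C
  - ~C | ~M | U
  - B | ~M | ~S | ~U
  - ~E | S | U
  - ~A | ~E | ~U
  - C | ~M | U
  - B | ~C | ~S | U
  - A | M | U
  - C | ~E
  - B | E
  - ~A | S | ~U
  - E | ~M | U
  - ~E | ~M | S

UNSATISFIABLE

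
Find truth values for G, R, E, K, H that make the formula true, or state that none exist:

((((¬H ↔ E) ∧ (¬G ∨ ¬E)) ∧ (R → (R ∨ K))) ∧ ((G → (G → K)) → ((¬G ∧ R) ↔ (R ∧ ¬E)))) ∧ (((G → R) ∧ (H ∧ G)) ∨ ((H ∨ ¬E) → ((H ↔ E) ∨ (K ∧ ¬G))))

G: False, R: False, E: False, K: True, H: True

  (((¬H ↔ E) ∧ (¬G ∨ ¬E)) ∧ (R → (R ∨ K))) ∧ ((G → (G → K)) → ((¬G ∧ R) ↔ (R ∧ ¬E))) = True
    ((¬H ↔ E) ∧ (¬G ∨ ¬E)) ∧ (R → (R ∨ K)) = True
      (¬H ↔ E) ∧ (¬G ∨ ¬E) = True
        ¬H ↔ E = True
          ¬H = False
        ¬G ∨ ¬E = True
          ¬G = True
          ¬E = True
      R → (R ∨ K) = True
        R ∨ K = True
    (G → (G → K)) → ((¬G ∧ R) ↔ (R ∧ ¬E)) = True
      G → (G → K) = True
        G → K = True
      (¬G ∧ R) ↔ (R ∧ ¬E) = True
        ¬G ∧ R = False
          ¬G = True
        R ∧ ¬E = False
          ¬E = True
  ((G → R) ∧ (H ∧ G)) ∨ ((H ∨ ¬E) → ((H ↔ E) ∨ (K ∧ ¬G))) = True
    (G → R) ∧ (H ∧ G) = False
      G → R = True
      H ∧ G = False
    (H ∨ ¬E) → ((H ↔ E) ∨ (K ∧ ¬G)) = True
      H ∨ ¬E = True
        ¬E = True
      (H ↔ E) ∨ (K ∧ ¬G) = True
        H ↔ E = False
        K ∧ ¬G = True
          ¬G = True
Both conjuncts True, so the formula holds.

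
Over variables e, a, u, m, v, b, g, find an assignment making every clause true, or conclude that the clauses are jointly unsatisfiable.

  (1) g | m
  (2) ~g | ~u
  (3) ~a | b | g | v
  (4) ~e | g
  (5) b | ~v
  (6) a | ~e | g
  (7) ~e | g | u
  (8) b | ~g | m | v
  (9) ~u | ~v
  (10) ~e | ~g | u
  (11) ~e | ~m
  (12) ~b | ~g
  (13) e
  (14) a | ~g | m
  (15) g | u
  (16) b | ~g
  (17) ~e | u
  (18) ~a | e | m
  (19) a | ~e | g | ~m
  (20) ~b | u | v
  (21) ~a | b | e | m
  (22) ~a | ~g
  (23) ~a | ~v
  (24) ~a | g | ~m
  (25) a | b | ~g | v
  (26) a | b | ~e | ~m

Case e = True:
  (~e | g) forces g = True.
  (~g | ~u) forces u = False.
  Clause (~e | ~g | u) is falsified — contradiction.
Case e = False:
  Clause (e) is falsified — contradiction.
Both cases fail, so the formula is unsatisfiable.

The formula is unsatisfiable.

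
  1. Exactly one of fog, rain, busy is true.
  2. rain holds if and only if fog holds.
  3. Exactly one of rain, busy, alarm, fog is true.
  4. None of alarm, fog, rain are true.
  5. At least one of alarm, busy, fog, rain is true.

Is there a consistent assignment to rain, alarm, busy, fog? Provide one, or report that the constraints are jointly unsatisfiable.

rain=F, alarm=F, busy=T, fog=F

  (1) {fog, rain, busy}: 1 true — exactly one ✓
  (2) rain=F, fog=F — same ✓
  (3) {rain, busy, alarm, fog}: 1 true — exactly one ✓
  (4) {alarm, fog, rain}: 0 true — none ✓
  (5) {alarm, busy, fog, rain}: 1 true — at least one ✓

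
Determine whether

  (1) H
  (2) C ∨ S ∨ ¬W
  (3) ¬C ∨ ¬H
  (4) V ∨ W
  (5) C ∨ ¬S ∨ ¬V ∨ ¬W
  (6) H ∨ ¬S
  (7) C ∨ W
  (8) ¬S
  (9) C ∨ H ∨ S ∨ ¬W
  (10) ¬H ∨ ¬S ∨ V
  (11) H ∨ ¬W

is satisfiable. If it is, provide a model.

UNSATISFIABLE

Case H = True:
  (¬C ∨ ¬H) forces C = False.
  (C ∨ W) forces W = True.
  (C ∨ S ∨ ¬W) forces S = True.
  Clause (¬S) is falsified — contradiction.
Case H = False:
  Clause (H) is falsified — contradiction.
Both cases fail, so the formula is unsatisfiable.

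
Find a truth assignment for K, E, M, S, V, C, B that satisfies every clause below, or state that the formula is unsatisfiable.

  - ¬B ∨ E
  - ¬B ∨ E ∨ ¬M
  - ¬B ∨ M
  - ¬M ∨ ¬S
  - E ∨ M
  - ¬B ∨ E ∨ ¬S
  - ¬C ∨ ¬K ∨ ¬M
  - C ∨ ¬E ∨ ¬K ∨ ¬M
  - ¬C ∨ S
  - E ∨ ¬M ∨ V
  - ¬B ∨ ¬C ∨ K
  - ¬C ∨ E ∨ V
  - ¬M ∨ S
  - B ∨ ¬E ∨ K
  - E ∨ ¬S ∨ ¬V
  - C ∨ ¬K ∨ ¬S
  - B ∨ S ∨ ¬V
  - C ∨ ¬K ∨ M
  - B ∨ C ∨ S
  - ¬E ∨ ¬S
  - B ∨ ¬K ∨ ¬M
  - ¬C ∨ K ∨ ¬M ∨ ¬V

The formula is unsatisfiable.

Case M = True:
  (¬M ∨ ¬S) forces S = False.
  Clause (¬M ∨ S) is falsified — contradiction.
Case M = False:
  (¬B ∨ M) forces B = False.
  (E ∨ M) forces E = True.
  (B ∨ ¬E ∨ K) forces K = True.
  (C ∨ ¬K ∨ M) forces C = True.
  (¬C ∨ S) forces S = True.
  Clause (¬E ∨ ¬S) is falsified — contradiction.
Both cases fail, so the formula is unsatisfiable.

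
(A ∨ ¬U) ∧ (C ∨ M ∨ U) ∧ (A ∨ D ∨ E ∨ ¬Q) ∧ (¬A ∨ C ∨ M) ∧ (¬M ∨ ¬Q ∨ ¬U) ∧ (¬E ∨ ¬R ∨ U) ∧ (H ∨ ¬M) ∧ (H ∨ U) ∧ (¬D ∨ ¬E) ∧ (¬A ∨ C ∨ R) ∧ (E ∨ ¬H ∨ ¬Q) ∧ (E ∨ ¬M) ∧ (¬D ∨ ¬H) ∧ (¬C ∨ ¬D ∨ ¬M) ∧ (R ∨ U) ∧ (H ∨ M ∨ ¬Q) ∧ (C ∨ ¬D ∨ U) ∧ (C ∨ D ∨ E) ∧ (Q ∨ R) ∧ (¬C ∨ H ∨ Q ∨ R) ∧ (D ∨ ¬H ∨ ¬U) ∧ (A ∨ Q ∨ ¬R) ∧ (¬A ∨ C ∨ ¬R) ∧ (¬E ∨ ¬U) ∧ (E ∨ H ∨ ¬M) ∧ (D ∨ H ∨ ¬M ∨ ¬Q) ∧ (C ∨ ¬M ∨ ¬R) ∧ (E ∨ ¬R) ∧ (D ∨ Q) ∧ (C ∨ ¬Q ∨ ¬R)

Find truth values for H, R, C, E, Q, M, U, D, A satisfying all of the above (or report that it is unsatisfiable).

Case R = True:
  (E ∨ ¬R) forces E = True.
  (¬E ∨ ¬R ∨ U) forces U = True.
  Clause (¬E ∨ ¬U) is falsified — contradiction.
Case R = False:
  (R ∨ U) forces U = True.
  (A ∨ ¬U) forces A = True.
  (¬A ∨ C ∨ R) forces C = True.
  (Q ∨ R) forces Q = True.
  (¬M ∨ ¬Q ∨ ¬U) forces M = False.
  (H ∨ M ∨ ¬Q) forces H = True.
  (E ∨ ¬H ∨ ¬Q) forces E = True.
  Clause (¬E ∨ ¬U) is falsified — contradiction.
Both cases fail, so the formula is unsatisfiable.

UNSATISFIABLE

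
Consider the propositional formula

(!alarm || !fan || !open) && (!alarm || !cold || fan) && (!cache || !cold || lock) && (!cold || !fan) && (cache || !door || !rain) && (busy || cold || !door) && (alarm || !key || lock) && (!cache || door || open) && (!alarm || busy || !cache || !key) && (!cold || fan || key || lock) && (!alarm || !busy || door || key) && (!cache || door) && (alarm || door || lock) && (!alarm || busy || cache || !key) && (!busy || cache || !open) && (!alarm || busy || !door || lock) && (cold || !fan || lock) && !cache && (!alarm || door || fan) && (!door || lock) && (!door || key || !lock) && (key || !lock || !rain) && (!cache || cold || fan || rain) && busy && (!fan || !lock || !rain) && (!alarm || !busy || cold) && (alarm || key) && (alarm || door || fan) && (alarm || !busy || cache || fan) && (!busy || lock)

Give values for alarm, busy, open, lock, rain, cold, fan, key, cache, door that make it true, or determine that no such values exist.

alarm=F; busy=T; open=F; lock=T; rain=F; cold=F; fan=T; key=T; cache=F; door=F

Unit clause (!cache) forces cache = False.
Unit clause (busy) forces busy = True.
In (!busy || lock) only lock is left, so lock = True.
In (!busy || cache || !open) only !open is left, so open = False.
Try alarm = True:
  (!alarm || !busy || cold) forces cold = True.
  (!alarm || !cold || fan) forces fan = True.
  clause (!cold || !fan) is falsified — backtrack.
So alarm = False.
  then (alarm || key) forces key = True.
  then (alarm || !busy || cache || fan) forces fan = True.
  then (!cold || !fan) forces cold = False.
  then (!fan || !lock || !rain) forces rain = False.
Set door = False.
All clauses satisfied.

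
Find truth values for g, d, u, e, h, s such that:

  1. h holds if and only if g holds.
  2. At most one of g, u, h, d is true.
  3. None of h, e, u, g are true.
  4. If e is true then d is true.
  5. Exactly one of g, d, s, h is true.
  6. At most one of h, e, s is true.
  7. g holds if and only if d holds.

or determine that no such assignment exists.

g: False; d: False; u: False; e: False; h: False; s: True

  (1) h=F, g=F — same ✓
  (2) {g, u, h, d}: 0 true — at most one ✓
  (3) {h, e, u, g}: 0 true — none ✓
  (4) e=F ⇒ d: vacuous ✓
  (5) {g, d, s, h}: 1 true — exactly one ✓
  (6) {h, e, s}: 1 true — at most one ✓
  (7) g=F, d=F — same ✓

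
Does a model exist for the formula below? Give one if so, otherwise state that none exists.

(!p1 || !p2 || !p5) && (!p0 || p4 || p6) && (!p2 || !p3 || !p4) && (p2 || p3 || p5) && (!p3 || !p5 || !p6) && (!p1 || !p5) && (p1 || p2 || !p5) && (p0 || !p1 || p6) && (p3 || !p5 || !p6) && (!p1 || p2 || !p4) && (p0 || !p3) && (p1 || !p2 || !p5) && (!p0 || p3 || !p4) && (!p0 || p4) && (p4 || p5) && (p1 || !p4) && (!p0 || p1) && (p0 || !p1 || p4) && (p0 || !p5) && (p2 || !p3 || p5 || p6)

p0 = False, p1 = True, p2 = True, p3 = False, p4 = True, p5 = False, p6 = True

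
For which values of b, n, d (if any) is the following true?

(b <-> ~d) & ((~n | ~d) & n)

b=T; n=T; d=F

  b <-> ~d = True
    ~d = True
  (~n | ~d) & n = True
    ~n | ~d = True
      ~n = False
      ~d = True
Both conjuncts True, so the formula holds.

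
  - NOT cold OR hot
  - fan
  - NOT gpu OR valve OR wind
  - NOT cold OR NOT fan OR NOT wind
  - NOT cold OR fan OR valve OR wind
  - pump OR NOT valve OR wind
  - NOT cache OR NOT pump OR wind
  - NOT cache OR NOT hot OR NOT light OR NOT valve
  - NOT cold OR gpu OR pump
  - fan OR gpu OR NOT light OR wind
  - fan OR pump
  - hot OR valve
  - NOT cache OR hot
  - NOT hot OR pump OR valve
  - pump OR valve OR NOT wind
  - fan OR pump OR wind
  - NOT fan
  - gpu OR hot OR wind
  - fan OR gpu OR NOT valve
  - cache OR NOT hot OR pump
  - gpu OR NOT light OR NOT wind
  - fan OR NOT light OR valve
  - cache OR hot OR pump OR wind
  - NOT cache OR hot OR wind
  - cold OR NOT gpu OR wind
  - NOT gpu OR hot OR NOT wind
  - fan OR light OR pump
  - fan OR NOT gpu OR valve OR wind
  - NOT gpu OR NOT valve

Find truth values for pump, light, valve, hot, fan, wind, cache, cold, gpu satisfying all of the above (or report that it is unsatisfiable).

No satisfying assignment exists.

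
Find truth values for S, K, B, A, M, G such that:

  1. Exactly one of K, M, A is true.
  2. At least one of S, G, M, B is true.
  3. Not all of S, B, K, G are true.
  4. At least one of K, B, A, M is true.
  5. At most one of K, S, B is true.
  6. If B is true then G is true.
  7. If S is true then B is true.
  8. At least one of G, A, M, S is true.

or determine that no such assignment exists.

S: False, K: False, B: False, A: True, M: False, G: True

  (1) {K, M, A}: 1 true — exactly one ✓
  (2) {S, G, M, B}: 1 true — at least one ✓
  (3) {S, B, K, G}: 1/4 true — not all ✓
  (4) {K, B, A, M}: 1 true — at least one ✓
  (5) {K, S, B}: 0 true — at most one ✓
  (6) B=F ⇒ G: vacuous ✓
  (7) S=F ⇒ B: vacuous ✓
  (8) {G, A, M, S}: 2 true — at least one ✓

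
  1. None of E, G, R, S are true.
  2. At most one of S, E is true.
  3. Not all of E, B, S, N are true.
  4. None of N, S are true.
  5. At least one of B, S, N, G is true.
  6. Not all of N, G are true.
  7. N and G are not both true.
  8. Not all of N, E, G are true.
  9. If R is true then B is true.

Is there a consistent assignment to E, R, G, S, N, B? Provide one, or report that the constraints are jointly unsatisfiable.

E: False, R: False, G: False, S: False, N: False, B: True

  (1) {E, G, R, S}: 0 true — none ✓
  (2) {S, E}: 0 true — at most one ✓
  (3) {E, B, S, N}: 1/4 true — not all ✓
  (4) {N, S}: 0 true — none ✓
  (5) {B, S, N, G}: 1 true — at least one ✓
  (6) {N, G}: 0/2 true — not all ✓
  (7) N=F, G=F — not both ✓
  (8) {N, E, G}: 0/3 true — not all ✓
  (9) R=F ⇒ B: vacuous ✓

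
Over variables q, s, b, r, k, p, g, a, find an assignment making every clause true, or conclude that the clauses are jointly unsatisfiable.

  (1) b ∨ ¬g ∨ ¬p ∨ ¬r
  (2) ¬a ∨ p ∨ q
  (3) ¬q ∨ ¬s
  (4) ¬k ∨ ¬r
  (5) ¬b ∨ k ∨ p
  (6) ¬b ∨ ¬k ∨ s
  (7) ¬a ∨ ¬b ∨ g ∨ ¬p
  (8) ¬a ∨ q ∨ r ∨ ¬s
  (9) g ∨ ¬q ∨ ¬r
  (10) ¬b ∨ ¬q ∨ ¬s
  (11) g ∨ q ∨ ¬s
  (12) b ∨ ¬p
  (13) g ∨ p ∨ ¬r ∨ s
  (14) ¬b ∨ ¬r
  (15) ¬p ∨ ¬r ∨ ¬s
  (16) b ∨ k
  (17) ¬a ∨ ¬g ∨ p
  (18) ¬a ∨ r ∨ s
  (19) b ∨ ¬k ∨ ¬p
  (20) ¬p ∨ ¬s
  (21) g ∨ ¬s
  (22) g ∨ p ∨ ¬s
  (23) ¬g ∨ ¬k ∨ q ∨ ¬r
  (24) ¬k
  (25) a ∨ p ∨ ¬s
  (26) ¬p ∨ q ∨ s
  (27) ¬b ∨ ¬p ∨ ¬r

q = True, s = False, b = True, r = False, k = False, p = True, g = False, a = False

Unit clause (¬k) forces k = False.
In (b ∨ k) only b is left, so b = True.
In (¬b ∨ k ∨ p) only p is left, so p = True.
In (¬b ∨ ¬r) only ¬r is left, so r = False.
In (¬p ∨ ¬s) only ¬s is left, so s = False.
In (¬p ∨ q ∨ s) only q is left, so q = True.
In (¬a ∨ r ∨ s) only ¬a is left, so a = False.
Set g = False.
All clauses satisfied.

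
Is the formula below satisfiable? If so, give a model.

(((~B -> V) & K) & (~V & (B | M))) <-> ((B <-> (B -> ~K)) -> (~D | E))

V = False; D = False; B = True; E = False; K = True; M = True

  (((~B -> V) & K) & (~V & (B | M))) <-> ((B <-> (B -> ~K)) -> (~D | E)) = True
    ((~B -> V) & K) & (~V & (B | M)) = True
      (~B -> V) & K = True
        ~B -> V = True
          ~B = False
      ~V & (B | M) = True
        ~V = True
        B | M = True
    (B <-> (B -> ~K)) -> (~D | E) = True
      B <-> (B -> ~K) = False
        B -> ~K = False
          ~K = False
      ~D | E = True
        ~D = True
The formula evaluates to True.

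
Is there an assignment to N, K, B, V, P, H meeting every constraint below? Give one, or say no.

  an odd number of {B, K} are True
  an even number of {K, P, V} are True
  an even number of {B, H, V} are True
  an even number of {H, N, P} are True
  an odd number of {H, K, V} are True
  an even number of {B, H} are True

N = True, K = False, B = True, V = False, P = False, H = True

{B, K}: 1 true → odd ✓
{K, P, V}: 0 true → even ✓
{B, H, V}: 2 true → even ✓
{H, N, P}: 2 true → even ✓
{H, K, V}: 1 true → odd ✓
{B, H}: 2 true → even ✓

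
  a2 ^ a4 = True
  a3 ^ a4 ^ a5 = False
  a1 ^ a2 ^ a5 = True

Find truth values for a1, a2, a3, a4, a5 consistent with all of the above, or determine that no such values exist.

a1: False, a2: False, a3: False, a4: True, a5: True

a2 ^ a4 = F ^ T = True ✓
a3 ^ a4 ^ a5 = F ^ T ^ T = False ✓
a1 ^ a2 ^ a5 = F ^ F ^ T = True ✓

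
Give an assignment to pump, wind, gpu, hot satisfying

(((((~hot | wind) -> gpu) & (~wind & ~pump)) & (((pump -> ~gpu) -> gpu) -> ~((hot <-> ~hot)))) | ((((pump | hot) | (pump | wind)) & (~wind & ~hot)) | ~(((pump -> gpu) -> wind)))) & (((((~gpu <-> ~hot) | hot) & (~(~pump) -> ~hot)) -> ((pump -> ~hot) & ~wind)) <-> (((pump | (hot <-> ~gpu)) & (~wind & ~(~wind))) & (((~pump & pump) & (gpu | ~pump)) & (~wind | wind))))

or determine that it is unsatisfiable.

Case wind = True: the conjunct ((((~hot | wind) -> gpu) & (~wind & ~pump)) & (((pump -> ~gpu) -> gpu) -> ~((hot <-> ~hot)))) | ((((pump | hot) | (pump | wind)) & (~wind & ~hot)) | ~(((pump -> gpu) -> wind))) becomes (False & (((pump -> ~gpu) -> gpu) -> ~((hot <-> ~hot)))) | (False | False) = False.
Case wind = False: the formula simplifies to ((((~hot -> gpu) & ~pump) & (((pump -> ~gpu) -> gpu) -> ~((hot <-> ~hot)))) | ((((pump | hot) | pump) & ~hot) | ~(~((pump -> gpu))))) & ~(((((~gpu <-> ~hot) | hot) & (~(~pump) -> ~hot)) -> (pump -> ~hot))).
  hot = True: simplifies to (~pump | ~(~((pump -> gpu)))) & ~((~pump -> ~pump)).
    pump = True: the conjunct ~((~pump -> ~pump)) becomes ~((False -> False)) = False.
    pump = False: the conjunct ~((~pump -> ~pump)) becomes ~((True -> True)) = False.
  hot = False: the conjunct ~(((((~gpu <-> ~hot) | hot) & (~(~pump) -> ~hot)) -> (pump -> ~hot))) becomes ~((~gpu -> True)) = False.
Both cases fail — unsatisfiable.

Unsatisfiable — no assignment works.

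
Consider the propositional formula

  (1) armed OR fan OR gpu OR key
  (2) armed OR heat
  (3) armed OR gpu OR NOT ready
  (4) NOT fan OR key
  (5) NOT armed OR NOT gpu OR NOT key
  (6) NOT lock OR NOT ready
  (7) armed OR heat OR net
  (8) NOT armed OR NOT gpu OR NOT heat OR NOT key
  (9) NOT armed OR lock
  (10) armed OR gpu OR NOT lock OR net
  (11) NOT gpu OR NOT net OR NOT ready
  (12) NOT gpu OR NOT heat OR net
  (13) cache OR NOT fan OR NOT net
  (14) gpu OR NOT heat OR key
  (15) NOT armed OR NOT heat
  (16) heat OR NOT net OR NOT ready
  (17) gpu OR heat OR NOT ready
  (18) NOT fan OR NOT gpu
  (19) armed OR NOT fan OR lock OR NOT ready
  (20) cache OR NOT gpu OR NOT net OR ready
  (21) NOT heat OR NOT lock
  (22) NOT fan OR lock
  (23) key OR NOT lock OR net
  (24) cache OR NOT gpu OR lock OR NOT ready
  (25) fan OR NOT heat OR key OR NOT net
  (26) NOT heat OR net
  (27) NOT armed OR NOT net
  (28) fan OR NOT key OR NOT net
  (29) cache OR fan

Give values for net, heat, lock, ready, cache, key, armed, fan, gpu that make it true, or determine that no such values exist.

Set net = False.
  then (NOT heat OR net) forces heat = False.
  then (armed OR heat) forces armed = True.
  then (NOT armed OR lock) forces lock = True.
  then (key OR NOT lock OR net) forces key = True.
  then (NOT armed OR NOT gpu OR NOT key) forces gpu = False.
  then (NOT lock OR NOT ready) forces ready = False.
Set cache = True.
Set fan = False.
All clauses satisfied.

net = False, heat = False, lock = True, ready = False, cache = True, key = True, armed = True, fan = False, gpu = False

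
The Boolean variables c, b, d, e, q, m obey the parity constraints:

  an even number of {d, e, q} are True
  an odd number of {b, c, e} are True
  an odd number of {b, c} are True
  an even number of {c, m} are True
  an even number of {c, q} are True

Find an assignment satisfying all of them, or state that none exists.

c=T; b=F; d=T; e=F; q=T; m=T

{d, e, q}: 2 true → even ✓
{b, c, e}: 1 true → odd ✓
{b, c}: 1 true → odd ✓
{c, m}: 2 true → even ✓
{c, q}: 2 true → even ✓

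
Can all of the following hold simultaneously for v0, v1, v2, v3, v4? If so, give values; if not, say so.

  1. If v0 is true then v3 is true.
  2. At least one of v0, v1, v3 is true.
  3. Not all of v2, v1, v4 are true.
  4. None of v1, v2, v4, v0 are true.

v0: False, v1: False, v2: False, v3: True, v4: False

  (1) v0=F ⇒ v3: vacuous ✓
  (2) {v0, v1, v3}: 1 true — at least one ✓
  (3) {v2, v1, v4}: 0/3 true — not all ✓
  (4) {v1, v2, v4, v0}: 0 true — none ✓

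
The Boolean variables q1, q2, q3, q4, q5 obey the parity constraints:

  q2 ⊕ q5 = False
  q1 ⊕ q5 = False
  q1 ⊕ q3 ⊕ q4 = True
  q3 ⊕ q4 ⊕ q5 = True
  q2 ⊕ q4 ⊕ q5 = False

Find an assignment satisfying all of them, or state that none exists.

q1 = False, q2 = False, q3 = True, q4 = False, q5 = False

q2 ⊕ q5 = F ⊕ F = False ✓
q1 ⊕ q5 = F ⊕ F = False ✓
q1 ⊕ q3 ⊕ q4 = F ⊕ T ⊕ F = True ✓
q3 ⊕ q4 ⊕ q5 = T ⊕ F ⊕ F = True ✓
q2 ⊕ q4 ⊕ q5 = F ⊕ F ⊕ F = False ✓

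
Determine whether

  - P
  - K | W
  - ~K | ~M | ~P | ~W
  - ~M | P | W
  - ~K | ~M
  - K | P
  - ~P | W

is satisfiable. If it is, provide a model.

P = True, M = False, W = True, K = False

Unit clause (P) forces P = True.
In (~P | W) only W is left, so W = True.
Set M = False.
Set K = False.
Check each clause:
  (P): P holds.
  (K | W): W holds.
  (~K | ~M | ~P | ~W): ~K holds.
  (~M | P | W): ~M holds.
  (~K | ~M): ~K holds.
  (K | P): P holds.
  (~P | W): W holds.
All clauses satisfied.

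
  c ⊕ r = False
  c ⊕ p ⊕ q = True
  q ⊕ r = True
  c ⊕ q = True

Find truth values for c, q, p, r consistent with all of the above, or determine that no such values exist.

c: True; q: False; p: False; r: True

c ⊕ r = T ⊕ T = False ✓
c ⊕ p ⊕ q = T ⊕ F ⊕ F = True ✓
q ⊕ r = F ⊕ T = True ✓
c ⊕ q = T ⊕ F = True ✓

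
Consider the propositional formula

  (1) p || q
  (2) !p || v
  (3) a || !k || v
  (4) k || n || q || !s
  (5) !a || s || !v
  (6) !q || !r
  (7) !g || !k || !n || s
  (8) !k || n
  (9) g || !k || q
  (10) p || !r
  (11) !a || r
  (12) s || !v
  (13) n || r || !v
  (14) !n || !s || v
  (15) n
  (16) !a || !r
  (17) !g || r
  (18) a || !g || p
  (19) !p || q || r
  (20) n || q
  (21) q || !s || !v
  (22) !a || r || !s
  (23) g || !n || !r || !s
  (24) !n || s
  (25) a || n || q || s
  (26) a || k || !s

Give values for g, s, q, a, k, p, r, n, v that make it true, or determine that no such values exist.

g=F; s=T; q=T; a=F; k=T; p=T; r=F; n=T; v=T

Unit clause (n) forces n = True.
In (!n || s) only s is left, so s = True.
In (!n || !s || v) only v is left, so v = True.
In (q || !s || !v) only q is left, so q = True.
In (!q || !r) only !r is left, so r = False.
In (!a || r) only !a is left, so a = False.
In (!g || r) only !g is left, so g = False.
In (a || k || !s) only k is left, so k = True.
Set p = True.
All clauses satisfied.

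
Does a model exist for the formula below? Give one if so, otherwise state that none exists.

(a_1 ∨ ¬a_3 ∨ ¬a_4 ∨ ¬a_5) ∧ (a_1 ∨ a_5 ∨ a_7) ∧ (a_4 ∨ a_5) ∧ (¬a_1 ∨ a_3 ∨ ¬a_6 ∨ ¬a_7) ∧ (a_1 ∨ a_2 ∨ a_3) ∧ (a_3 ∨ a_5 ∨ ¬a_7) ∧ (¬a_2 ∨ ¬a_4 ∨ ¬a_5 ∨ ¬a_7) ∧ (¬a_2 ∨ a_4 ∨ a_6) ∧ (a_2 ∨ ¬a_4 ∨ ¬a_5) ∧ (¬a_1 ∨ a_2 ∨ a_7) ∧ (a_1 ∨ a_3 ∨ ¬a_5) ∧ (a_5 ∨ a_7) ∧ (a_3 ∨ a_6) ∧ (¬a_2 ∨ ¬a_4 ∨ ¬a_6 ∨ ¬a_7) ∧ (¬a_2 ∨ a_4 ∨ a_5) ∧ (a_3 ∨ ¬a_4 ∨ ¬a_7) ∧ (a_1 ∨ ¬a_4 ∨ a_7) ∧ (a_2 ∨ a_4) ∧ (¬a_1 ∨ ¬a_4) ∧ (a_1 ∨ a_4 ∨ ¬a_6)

a_1: True; a_2: True; a_3: True; a_4: False; a_5: True; a_6: True; a_7: True

Set a_1 = True.
  then (¬a_1 ∨ ¬a_4) forces a_4 = False.
  then (a_4 ∨ a_5) forces a_5 = True.
  then (a_2 ∨ a_4) forces a_2 = True.
  then (¬a_2 ∨ a_4 ∨ a_6) forces a_6 = True.
Set a_3 = True.
Set a_7 = True.
All clauses satisfied.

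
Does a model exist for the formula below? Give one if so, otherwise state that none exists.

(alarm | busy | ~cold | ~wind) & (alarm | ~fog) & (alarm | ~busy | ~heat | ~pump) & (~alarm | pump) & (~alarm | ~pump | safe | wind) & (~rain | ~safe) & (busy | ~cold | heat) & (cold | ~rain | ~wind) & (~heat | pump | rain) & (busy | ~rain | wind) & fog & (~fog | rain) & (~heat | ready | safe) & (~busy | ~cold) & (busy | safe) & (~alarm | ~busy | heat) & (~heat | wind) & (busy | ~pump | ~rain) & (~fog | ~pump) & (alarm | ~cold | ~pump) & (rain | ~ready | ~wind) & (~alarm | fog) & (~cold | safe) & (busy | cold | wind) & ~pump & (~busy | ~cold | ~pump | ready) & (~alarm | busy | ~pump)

No satisfying assignment exists.

Case alarm = True:
  (~alarm | pump) forces pump = True.
  Clause (~pump) is falsified — contradiction.
Case alarm = False:
  (alarm | ~fog) forces fog = False.
  Clause (fog) is falsified — contradiction.
Both cases fail, so the formula is unsatisfiable.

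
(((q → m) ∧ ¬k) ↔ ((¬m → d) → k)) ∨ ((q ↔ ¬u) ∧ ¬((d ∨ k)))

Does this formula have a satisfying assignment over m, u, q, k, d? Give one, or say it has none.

m=T, u=F, q=T, k=F, d=F

  (((q → m) ∧ ¬k) ↔ ((¬m → d) → k)) ∨ ((q ↔ ¬u) ∧ ¬((d ∨ k))) = True
    ((q → m) ∧ ¬k) ↔ ((¬m → d) → k) = False
      (q → m) ∧ ¬k = True
        q → m = True
        ¬k = True
      (¬m → d) → k = False
        ¬m → d = True
          ¬m = False
    (q ↔ ¬u) ∧ ¬((d ∨ k)) = True
      q ↔ ¬u = True
        ¬u = True
      ¬((d ∨ k)) = True
        d ∨ k = False
The formula evaluates to True.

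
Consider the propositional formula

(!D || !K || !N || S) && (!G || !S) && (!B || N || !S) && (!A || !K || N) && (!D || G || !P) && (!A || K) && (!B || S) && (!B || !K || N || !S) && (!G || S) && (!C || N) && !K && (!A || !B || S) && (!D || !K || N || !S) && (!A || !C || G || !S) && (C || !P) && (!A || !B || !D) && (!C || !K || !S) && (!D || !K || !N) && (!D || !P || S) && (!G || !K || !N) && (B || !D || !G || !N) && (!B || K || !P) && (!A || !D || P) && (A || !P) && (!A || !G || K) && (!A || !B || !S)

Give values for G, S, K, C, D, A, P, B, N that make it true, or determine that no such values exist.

Unit clause (!K) forces K = False.
In (!A || K) only !A is left, so A = False.
In (A || !P) only !P is left, so P = False.
Try G = True:
  (!G || !S) forces S = False.
  clause (!G || S) is falsified — backtrack.
So G = False.
Set S = False.
  then (!B || S) forces B = False.
Set C = False.
Set D = True.
Set N = True.
All clauses satisfied.

G: False, S: False, K: False, C: False, D: True, A: False, P: False, B: False, N: True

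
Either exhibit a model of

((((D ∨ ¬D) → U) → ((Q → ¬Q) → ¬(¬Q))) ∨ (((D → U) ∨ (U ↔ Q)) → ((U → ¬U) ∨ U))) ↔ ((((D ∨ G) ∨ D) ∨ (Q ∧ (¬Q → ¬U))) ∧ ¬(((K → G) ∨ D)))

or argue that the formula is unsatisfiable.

Q=T, U=F, K=T, D=F, G=F

  ((((D ∨ ¬D) → U) → ((Q → ¬Q) → ¬(¬Q))) ∨ (((D → U) ∨ (U ↔ Q)) → ((U → ¬U) ∨ U))) ↔ ((((D ∨ G) ∨ D) ∨ (Q ∧ (¬Q → ¬U))) ∧ ¬(((K → G) ∨ D))) = True
    (((D ∨ ¬D) → U) → ((Q → ¬Q) → ¬(¬Q))) ∨ (((D → U) ∨ (U ↔ Q)) → ((U → ¬U) ∨ U)) = True
      ((D ∨ ¬D) → U) → ((Q → ¬Q) → ¬(¬Q)) = True
        (D ∨ ¬D) → U = False
          D ∨ ¬D = True
            ¬D = True
        (Q → ¬Q) → ¬(¬Q) = True
          Q → ¬Q = False
            ¬Q = False
          ¬(¬Q) = True
            ¬Q = False
      ((D → U) ∨ (U ↔ Q)) → ((U → ¬U) ∨ U) = True
        (D → U) ∨ (U ↔ Q) = True
          D → U = True
          U ↔ Q = False
        (U → ¬U) ∨ U = True
          U → ¬U = True
            ¬U = True
    (((D ∨ G) ∨ D) ∨ (Q ∧ (¬Q → ¬U))) ∧ ¬(((K → G) ∨ D)) = True
      ((D ∨ G) ∨ D) ∨ (Q ∧ (¬Q → ¬U)) = True
        (D ∨ G) ∨ D = False
          D ∨ G = False
        Q ∧ (¬Q → ¬U) = True
          ¬Q → ¬U = True
            ¬Q = False
            ¬U = True
      ¬(((K → G) ∨ D)) = True
        (K → G) ∨ D = False
          K → G = False
The formula evaluates to True.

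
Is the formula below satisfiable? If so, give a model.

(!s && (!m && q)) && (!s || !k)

k=T, q=T, s=F, m=F

  !s && (!m && q) = True
    !s = True
    !m && q = True
      !m = True
  !s || !k = True
    !s = True
    !k = False
Both conjuncts True, so the formula holds.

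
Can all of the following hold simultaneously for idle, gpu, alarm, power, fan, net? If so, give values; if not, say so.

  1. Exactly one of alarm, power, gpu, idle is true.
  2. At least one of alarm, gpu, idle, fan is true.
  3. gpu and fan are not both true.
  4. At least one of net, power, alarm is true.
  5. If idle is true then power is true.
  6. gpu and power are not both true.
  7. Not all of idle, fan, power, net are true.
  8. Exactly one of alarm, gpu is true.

idle: False; gpu: True; alarm: False; power: False; fan: False; net: True

  (1) {alarm, power, gpu, idle}: 1 true — exactly one ✓
  (2) {alarm, gpu, idle, fan}: 1 true — at least one ✓
  (3) gpu=T, fan=F — not both ✓
  (4) {net, power, alarm}: 1 true — at least one ✓
  (5) idle=F ⇒ power: vacuous ✓
  (6) gpu=T, power=F — not both ✓
  (7) {idle, fan, power, net}: 1/4 true — not all ✓
  (8) {alarm, gpu}: 1 true — exactly one ✓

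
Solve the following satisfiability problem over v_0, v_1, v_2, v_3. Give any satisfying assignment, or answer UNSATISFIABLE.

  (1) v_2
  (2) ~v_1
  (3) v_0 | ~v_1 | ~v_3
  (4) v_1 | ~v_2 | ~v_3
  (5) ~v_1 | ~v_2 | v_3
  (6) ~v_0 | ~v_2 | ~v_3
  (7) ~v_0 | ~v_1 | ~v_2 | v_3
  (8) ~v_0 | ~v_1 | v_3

v_0: False; v_1: False; v_2: True; v_3: False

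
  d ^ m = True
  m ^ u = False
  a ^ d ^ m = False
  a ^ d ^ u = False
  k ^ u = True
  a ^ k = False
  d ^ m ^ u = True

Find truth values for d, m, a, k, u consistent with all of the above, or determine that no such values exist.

d: True, m: False, a: True, k: True, u: False

d ^ m = T ^ F = True ✓
m ^ u = F ^ F = False ✓
a ^ d ^ m = T ^ T ^ F = False ✓
a ^ d ^ u = T ^ T ^ F = False ✓
k ^ u = T ^ F = True ✓
a ^ k = T ^ T = False ✓
d ^ m ^ u = T ^ F ^ F = True ✓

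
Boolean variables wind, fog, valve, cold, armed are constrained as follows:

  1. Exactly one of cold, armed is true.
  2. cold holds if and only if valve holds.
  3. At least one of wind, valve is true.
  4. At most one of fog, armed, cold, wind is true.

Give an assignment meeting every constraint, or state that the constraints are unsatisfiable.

wind=F; fog=F; valve=T; cold=T; armed=F

  (1) {cold, armed}: 1 true — exactly one ✓
  (2) cold=T, valve=T — same ✓
  (3) {wind, valve}: 1 true — at least one ✓
  (4) {fog, armed, cold, wind}: 1 true — at most one ✓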